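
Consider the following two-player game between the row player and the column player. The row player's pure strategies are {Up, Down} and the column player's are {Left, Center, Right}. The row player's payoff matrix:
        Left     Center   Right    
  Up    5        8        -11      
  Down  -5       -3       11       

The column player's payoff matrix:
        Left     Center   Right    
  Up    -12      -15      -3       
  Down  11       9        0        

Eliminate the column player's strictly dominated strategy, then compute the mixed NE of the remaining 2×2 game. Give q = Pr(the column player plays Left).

The column player's strategy Center is strictly dominated by Left: -12 > -15 and 11 > 9. Eliminate Center.
For the row player to be willing to mix, the row player must be indifferent between Up and Down, which pins down the column player's mix.
  the row player's payoff to Up: q·5 + (1−q)·(-11) = 16q - 11
  the row player's payoff to Down: q·(-5) + (1−q)·11 = -16q + 11
  16q - 11 = -16q + 11  ⇒  32q = 22  ⇒  q = 11/16.

q = 11/16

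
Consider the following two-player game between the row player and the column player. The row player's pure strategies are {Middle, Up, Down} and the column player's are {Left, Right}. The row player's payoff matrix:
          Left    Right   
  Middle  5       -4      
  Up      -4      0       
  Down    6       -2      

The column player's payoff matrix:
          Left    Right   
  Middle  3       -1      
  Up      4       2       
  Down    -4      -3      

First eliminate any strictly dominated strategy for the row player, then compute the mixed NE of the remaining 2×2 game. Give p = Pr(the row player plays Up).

p = 1/3

The row player's strategy Middle is strictly dominated by Down: 6 > 5 and -2 > -4. Eliminate Middle.
The column player's indifference between Left and Right determines the row player's mixing probability p:
  the column player's expected payoff from Left: p·4 + (1−p)·(-4) = 8p - 4
  the column player's expected payoff from Right: p·2 + (1−p)·(-3) = 5p - 3
  8p - 4 = 5p - 3  ⇒  3p = 1  ⇒  p = 1/3.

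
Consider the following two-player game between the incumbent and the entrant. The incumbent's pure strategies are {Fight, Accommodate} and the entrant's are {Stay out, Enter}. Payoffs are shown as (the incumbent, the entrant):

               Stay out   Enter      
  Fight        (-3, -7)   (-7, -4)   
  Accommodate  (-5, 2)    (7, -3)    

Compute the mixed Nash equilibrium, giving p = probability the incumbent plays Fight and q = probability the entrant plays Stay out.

p = 5/8, q = 7/8

Set the entrant's expected payoff from Stay out equal to that from Enter:
  the entrant's expected payoff from Stay out: p·(-7) + (1−p)·2 = -9p + 2
  the entrant's expected payoff from Enter: p·(-4) + (1−p)·(-3) = -p - 3
  -9p + 2 = -p - 3  ⇒  -8p = -5  ⇒  p = 5/8.
The incumbent's indifference between Fight and Accommodate determines the entrant's mixing probability q:
  the incumbent's payoff from Fight: q·(-3) + (1−q)·(-7) = 4q - 7
  the incumbent's payoff from Accommodate: q·(-5) + (1−q)·7 = -12q + 7
  4q - 7 = -12q + 7  ⇒  16q = 14  ⇒  q = 7/8.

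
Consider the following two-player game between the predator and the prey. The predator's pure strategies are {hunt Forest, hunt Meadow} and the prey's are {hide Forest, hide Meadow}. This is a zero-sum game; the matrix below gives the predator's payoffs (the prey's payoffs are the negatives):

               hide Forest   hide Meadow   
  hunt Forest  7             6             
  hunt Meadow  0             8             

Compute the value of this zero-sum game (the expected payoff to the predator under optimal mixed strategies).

v = 56/9

Set the predator's expected payoff from hunt Forest equal to that from hunt Meadow:
  the predator's payoff from hunt Forest: q·7 + (1−q)·6 = q + 6
  the predator's payoff from hunt Meadow: q·0 + (1−q)·8 = -8q + 8
  q + 6 = -8q + 8  ⇒  9q = 2  ⇒  q = 2/9.
The value is the predator's expected payoff against this mix (using hunt Forest): (2/9)·7 + (7/9)·6 = 56/9.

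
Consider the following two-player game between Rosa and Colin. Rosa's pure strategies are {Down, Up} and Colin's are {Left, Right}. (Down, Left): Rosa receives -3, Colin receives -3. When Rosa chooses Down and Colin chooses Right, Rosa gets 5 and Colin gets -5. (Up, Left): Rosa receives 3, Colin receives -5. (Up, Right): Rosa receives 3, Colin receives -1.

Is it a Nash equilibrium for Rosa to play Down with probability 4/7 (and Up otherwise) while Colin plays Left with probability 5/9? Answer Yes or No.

No

Given Rosa's mix p = 4/7, Colin's payoff from Left is -27/7 but from Right is -23/7. Colin strictly prefers Right, so Colin would not mix.
So the proposed profile is not a Nash equilibrium.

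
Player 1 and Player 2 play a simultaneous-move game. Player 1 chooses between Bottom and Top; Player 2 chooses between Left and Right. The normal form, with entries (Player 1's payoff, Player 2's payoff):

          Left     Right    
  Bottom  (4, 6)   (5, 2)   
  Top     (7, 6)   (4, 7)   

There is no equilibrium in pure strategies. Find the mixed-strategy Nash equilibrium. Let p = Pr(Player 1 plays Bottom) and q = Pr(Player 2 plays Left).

p = 1/5, q = 1/4

For Player 2 to be willing to mix, Player 2 must be indifferent between Left and Right, which pins down Player 1's mix.
  Player 2's expected payoff from Left: p·6 + (1−p)·6 = 6
  Player 2's expected payoff from Right: p·2 + (1−p)·7 = -5p + 7
  6 = -5p + 7  ⇒  5p = 1  ⇒  p = 1/5.
In a mixed equilibrium Player 1 is indifferent between Bottom and Top; this condition fixes q.
  Player 1's payoff to Bottom: q·4 + (1−q)·5 = -q + 5
  Player 1's payoff to Top: q·7 + (1−q)·4 = 3q + 4
  -q + 5 = 3q + 4  ⇒  -4q = -1  ⇒  q = 1/4.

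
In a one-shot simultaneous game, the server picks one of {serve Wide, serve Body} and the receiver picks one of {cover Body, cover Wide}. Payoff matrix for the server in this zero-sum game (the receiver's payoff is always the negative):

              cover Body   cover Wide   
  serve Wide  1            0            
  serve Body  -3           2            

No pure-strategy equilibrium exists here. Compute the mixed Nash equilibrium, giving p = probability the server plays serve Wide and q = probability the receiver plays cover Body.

For the receiver to be willing to mix, the receiver must be indifferent between cover Body and cover Wide, which pins down the server's mix.
  the receiver's payoff from cover Body: p·(-1) + (1−p)·3 = -4p + 3
  the receiver's payoff from cover Wide: p·0 + (1−p)·(-2) = 2p - 2
  -4p + 3 = 2p - 2  ⇒  -6p = -5  ⇒  p = 5/6.
For the server to be willing to mix, the server must be indifferent between serve Wide and serve Body, which pins down the receiver's mix.
  the server's expected payoff from serve Wide: q·1 + (1−q)·0 = q
  the server's expected payoff from serve Body: q·(-3) + (1−q)·2 = -5q + 2
  q = -5q + 2  ⇒  6q = 2  ⇒  q = 1/3.

p = 5/6, q = 1/3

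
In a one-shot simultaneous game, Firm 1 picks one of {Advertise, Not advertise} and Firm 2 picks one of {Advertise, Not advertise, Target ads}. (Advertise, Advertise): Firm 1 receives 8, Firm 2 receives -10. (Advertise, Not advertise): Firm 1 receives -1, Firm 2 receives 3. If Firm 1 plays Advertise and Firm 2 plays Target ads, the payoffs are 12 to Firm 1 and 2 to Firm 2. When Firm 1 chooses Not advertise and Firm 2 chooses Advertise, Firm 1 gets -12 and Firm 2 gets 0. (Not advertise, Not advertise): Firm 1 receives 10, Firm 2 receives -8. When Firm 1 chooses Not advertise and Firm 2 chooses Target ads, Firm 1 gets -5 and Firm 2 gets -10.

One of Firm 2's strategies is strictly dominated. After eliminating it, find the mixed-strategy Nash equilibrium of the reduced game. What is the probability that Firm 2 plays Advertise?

q = 11/31

Firm 2's strategy Target ads is strictly dominated by Not advertise: 3 > 2 and -8 > -10. Eliminate Target ads.
Set Firm 1's expected payoff from Advertise equal to that from Not advertise:
  Firm 1's payoff to Advertise: q·8 + (1−q)·(-1) = 9q - 1
  Firm 1's payoff to Not advertise: q·(-12) + (1−q)·10 = -22q + 10
  9q - 1 = -22q + 10  ⇒  31q = 11  ⇒  q = 11/31.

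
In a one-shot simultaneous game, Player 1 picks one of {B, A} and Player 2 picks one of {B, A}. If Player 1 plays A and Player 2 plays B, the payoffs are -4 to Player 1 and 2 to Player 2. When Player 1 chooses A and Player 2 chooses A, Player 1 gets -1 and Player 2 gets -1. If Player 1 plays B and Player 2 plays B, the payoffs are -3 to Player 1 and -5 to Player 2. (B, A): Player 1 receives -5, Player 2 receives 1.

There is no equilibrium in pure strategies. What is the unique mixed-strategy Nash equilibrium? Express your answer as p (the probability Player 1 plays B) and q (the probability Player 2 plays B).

p = 1/3, q = 4/5

Player 1's mix must leave Player 2 indifferent between B and A.
  Player 2's payoff from B: p·(-5) + (1−p)·2 = -7p + 2
  Player 2's payoff from A: p·1 + (1−p)·(-1) = 2p - 1
  -7p + 2 = 2p - 1  ⇒  -9p = -3  ⇒  p = 1/3.
Player 2's mix must leave Player 1 indifferent between B and A.
  Player 1's payoff from B: q·(-3) + (1−q)·(-5) = 2q - 5
  Player 1's payoff from A: q·(-4) + (1−q)·(-1) = -3q - 1
  2q - 5 = -3q - 1  ⇒  5q = 4  ⇒  q = 4/5.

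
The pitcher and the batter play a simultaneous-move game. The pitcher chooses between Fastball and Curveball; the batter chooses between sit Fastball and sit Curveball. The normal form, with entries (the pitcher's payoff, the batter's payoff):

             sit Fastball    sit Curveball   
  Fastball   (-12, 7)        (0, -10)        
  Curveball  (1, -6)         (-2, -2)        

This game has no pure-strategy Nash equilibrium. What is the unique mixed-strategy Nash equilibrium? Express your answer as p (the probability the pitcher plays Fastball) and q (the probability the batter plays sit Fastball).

p = 4/21, q = 2/15

The batter's indifference between sit Fastball and sit Curveball determines the pitcher's mixing probability p:
  the batter's expected payoff from sit Fastball: p·7 + (1−p)·(-6) = 13p - 6
  the batter's expected payoff from sit Curveball: p·(-10) + (1−p)·(-2) = -8p - 2
  13p - 6 = -8p - 2  ⇒  21p = 4  ⇒  p = 4/21.
Set the pitcher's expected payoff from Fastball equal to that from Curveball:
  the pitcher's expected payoff from Fastball: q·(-12) + (1−q)·0 = -12q
  the pitcher's expected payoff from Curveball: q·1 + (1−q)·(-2) = 3q - 2
  -12q = 3q - 2  ⇒  -15q = -2  ⇒  q = 2/15.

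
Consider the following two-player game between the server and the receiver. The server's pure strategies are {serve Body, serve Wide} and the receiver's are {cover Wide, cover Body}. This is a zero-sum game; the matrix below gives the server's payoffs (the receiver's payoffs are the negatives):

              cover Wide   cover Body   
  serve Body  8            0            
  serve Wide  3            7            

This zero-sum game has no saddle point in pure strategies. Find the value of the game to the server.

In a mixed equilibrium the server is indifferent between serve Body and serve Wide; this condition fixes q.
  the server's expected payoff from serve Body: q·8 + (1−q)·0 = 8q
  the server's expected payoff from serve Wide: q·3 + (1−q)·7 = -4q + 7
  8q = -4q + 7  ⇒  12q = 7  ⇒  q = 7/12.
The value is the server's expected payoff against this mix (using serve Body): (7/12)·8 + (5/12)·0 = 14/3.

v = 14/3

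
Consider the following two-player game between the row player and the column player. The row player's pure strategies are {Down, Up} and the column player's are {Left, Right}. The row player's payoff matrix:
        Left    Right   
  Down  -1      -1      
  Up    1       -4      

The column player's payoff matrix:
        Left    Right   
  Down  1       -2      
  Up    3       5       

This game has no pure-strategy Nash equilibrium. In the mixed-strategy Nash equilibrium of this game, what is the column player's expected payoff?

For the column player to be willing to mix, the column player must be indifferent between Left and Right, which pins down the row player's mix.
  the column player's expected payoff from Left: p·1 + (1−p)·3 = -2p + 3
  the column player's expected payoff from Right: p·(-2) + (1−p)·5 = -7p + 5
  -2p + 3 = -7p + 5  ⇒  5p = 2  ⇒  p = 2/5.
At equilibrium the column player is indifferent across columns, so the column player's payoff equals the payoff from Left: (2/5)·1 + (3/5)·3 = 11/5.

11/5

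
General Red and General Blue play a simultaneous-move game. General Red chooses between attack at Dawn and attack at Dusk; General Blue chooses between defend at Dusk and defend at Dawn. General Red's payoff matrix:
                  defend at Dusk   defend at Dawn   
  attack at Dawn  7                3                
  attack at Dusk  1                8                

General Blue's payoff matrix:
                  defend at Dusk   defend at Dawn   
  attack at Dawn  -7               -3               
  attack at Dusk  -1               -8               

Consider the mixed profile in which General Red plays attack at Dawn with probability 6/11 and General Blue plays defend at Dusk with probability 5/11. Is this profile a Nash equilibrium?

No

Given General Red's mix p = 6/11, General Blue's payoff from defend at Dusk is -47/11 but from defend at Dawn is -58/11. General Blue strictly prefers defend at Dusk, so General Blue would not mix.
So the proposed profile is not a Nash equilibrium.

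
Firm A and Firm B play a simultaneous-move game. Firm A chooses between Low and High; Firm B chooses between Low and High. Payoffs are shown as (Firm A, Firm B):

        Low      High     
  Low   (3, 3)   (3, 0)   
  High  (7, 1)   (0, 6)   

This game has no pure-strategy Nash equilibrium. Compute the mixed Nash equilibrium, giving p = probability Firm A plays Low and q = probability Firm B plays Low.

p = 5/8, q = 3/7

Firm A's mix must leave Firm B indifferent between Low and High.
  Firm B's payoff to Low: p·3 + (1−p)·1 = 2p + 1
  Firm B's payoff to High: p·0 + (1−p)·6 = -6p + 6
  2p + 1 = -6p + 6  ⇒  8p = 5  ⇒  p = 5/8.
In a mixed equilibrium Firm A is indifferent between Low and High; this condition fixes q.
  Firm A's expected payoff from Low: q·3 + (1−q)·3 = 3
  Firm A's expected payoff from High: q·7 + (1−q)·0 = 7q
  3 = 7q  ⇒  -7q = -3  ⇒  q = 3/7.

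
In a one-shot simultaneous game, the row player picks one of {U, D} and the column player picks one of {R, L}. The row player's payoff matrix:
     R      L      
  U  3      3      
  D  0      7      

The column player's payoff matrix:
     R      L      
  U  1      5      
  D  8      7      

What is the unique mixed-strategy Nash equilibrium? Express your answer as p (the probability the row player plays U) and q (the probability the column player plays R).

p = 1/5, q = 4/7

In a mixed equilibrium the column player is indifferent between R and L; this condition fixes p.
  the column player's payoff from R: p·1 + (1−p)·8 = -7p + 8
  the column player's payoff from L: p·5 + (1−p)·7 = -2p + 7
  -7p + 8 = -2p + 7  ⇒  -5p = -1  ⇒  p = 1/5.
Set the row player's expected payoff from U equal to that from D:
  the row player's expected payoff from U: q·3 + (1−q)·3 = 3
  the row player's expected payoff from D: q·0 + (1−q)·7 = -7q + 7
  3 = -7q + 7  ⇒  7q = 4  ⇒  q = 4/7.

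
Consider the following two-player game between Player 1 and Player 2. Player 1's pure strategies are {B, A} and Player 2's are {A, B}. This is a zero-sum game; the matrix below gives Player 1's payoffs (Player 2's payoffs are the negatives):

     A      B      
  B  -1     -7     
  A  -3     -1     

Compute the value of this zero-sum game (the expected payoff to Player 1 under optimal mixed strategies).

Set Player 1's expected payoff from B equal to that from A:
  Player 1's expected payoff from B: q·(-1) + (1−q)·(-7) = 6q - 7
  Player 1's expected payoff from A: q·(-3) + (1−q)·(-1) = -2q - 1
  6q - 7 = -2q - 1  ⇒  8q = 6  ⇒  q = 3/4.
The value is Player 1's expected payoff against this mix (using B): (3/4)·(-1) + (1/4)·(-7) = -5/2.

v = -5/2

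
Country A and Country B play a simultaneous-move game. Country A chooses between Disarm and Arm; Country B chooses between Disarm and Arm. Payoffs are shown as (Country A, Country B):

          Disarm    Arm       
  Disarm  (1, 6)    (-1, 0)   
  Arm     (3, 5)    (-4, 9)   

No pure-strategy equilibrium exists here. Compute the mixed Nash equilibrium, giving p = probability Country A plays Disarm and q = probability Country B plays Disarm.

Country B's indifference between Disarm and Arm determines Country A's mixing probability p:
  Country B's payoff to Disarm: p·6 + (1−p)·5 = p + 5
  Country B's payoff to Arm: p·0 + (1−p)·9 = -9p + 9
  p + 5 = -9p + 9  ⇒  10p = 4  ⇒  p = 2/5.
Country A's indifference between Disarm and Arm determines Country B's mixing probability q:
  Country A's payoff from Disarm: q·1 + (1−q)·(-1) = 2q - 1
  Country A's payoff from Arm: q·3 + (1−q)·(-4) = 7q - 4
  2q - 1 = 7q - 4  ⇒  -5q = -3  ⇒  q = 3/5.

p = 2/5, q = 3/5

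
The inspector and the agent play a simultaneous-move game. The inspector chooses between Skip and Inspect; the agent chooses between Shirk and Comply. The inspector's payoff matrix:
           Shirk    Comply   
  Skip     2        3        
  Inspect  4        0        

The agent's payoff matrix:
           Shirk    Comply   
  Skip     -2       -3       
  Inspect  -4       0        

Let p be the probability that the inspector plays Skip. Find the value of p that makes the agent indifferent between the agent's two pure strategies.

p = 4/5

The inspector's mix must leave the agent indifferent between Shirk and Comply.
  the agent's payoff from Shirk: p·(-2) + (1−p)·(-4) = 2p - 4
  the agent's payoff from Comply: p·(-3) + (1−p)·0 = -3p
  2p - 4 = -3p  ⇒  5p = 4  ⇒  p = 4/5.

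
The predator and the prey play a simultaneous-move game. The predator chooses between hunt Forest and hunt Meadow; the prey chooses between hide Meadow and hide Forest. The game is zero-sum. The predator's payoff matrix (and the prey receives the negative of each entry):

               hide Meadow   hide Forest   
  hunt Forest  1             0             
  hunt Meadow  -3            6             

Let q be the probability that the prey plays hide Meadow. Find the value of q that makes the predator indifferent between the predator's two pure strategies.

q = 3/5

The predator's indifference between hunt Forest and hunt Meadow determines the prey's mixing probability q:
  the predator's payoff to hunt Forest: q·1 + (1−q)·0 = q
  the predator's payoff to hunt Meadow: q·(-3) + (1−q)·6 = -9q + 6
  q = -9q + 6  ⇒  10q = 6  ⇒  q = 3/5.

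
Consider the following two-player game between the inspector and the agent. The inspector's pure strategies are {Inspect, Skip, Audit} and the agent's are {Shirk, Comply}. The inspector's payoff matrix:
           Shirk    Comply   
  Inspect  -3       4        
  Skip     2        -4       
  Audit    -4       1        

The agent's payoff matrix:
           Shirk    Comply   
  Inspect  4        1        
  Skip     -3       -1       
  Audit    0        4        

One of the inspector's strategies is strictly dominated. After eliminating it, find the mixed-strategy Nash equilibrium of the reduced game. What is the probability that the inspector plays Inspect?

p = 2/5

The inspector's strategy Audit is strictly dominated by Inspect: -3 > -4 and 4 > 1. Eliminate Audit.
The inspector's mix must leave the agent indifferent between Shirk and Comply.
  the agent's payoff from Shirk: p·4 + (1−p)·(-3) = 7p - 3
  the agent's payoff from Comply: p·1 + (1−p)·(-1) = 2p - 1
  7p - 3 = 2p - 1  ⇒  5p = 2  ⇒  p = 2/5.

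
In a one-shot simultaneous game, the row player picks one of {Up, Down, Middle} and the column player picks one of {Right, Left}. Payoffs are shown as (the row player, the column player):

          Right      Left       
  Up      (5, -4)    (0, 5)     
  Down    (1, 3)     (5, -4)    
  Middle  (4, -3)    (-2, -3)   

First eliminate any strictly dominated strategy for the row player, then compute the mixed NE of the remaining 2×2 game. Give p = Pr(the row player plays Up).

p = 7/16

The row player's strategy Middle is strictly dominated by Up: 5 > 4 and 0 > -2. Eliminate Middle.
The column player's indifference between Right and Left determines the row player's mixing probability p:
  the column player's expected payoff from Right: p·(-4) + (1−p)·3 = -7p + 3
  the column player's expected payoff from Left: p·5 + (1−p)·(-4) = 9p - 4
  -7p + 3 = 9p - 4  ⇒  -16p = -7  ⇒  p = 7/16.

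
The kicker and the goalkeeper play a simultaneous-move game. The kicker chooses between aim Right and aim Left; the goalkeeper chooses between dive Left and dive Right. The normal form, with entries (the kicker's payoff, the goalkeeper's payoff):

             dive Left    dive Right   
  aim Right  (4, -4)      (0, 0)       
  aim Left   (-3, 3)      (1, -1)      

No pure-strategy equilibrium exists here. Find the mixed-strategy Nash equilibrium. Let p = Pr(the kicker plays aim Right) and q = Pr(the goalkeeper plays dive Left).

The goalkeeper's indifference between dive Left and dive Right determines the kicker's mixing probability p:
  the goalkeeper's payoff from dive Left: p·(-4) + (1−p)·3 = -7p + 3
  the goalkeeper's payoff from dive Right: p·0 + (1−p)·(-1) = p - 1
  -7p + 3 = p - 1  ⇒  -8p = -4  ⇒  p = 1/2.
The goalkeeper's mix must leave the kicker indifferent between aim Right and aim Left.
  the kicker's payoff to aim Right: q·4 + (1−q)·0 = 4q
  the kicker's payoff to aim Left: q·(-3) + (1−q)·1 = -4q + 1
  4q = -4q + 1  ⇒  8q = 1  ⇒  q = 1/8.

p = 1/2, q = 1/8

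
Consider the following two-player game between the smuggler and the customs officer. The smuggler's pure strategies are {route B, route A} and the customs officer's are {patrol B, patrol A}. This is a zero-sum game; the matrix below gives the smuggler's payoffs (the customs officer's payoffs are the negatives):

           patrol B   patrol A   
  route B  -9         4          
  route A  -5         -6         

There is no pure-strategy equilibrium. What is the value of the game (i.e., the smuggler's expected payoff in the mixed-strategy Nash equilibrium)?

v = -37/7

The customs officer's mix must leave the smuggler indifferent between route B and route A.
  the smuggler's expected payoff from route B: q·(-9) + (1−q)·4 = -13q + 4
  the smuggler's expected payoff from route A: q·(-5) + (1−q)·(-6) = q - 6
  -13q + 4 = q - 6  ⇒  -14q = -10  ⇒  q = 5/7.
The value is the smuggler's expected payoff against this mix (using route B): (5/7)·(-9) + (2/7)·4 = -37/7.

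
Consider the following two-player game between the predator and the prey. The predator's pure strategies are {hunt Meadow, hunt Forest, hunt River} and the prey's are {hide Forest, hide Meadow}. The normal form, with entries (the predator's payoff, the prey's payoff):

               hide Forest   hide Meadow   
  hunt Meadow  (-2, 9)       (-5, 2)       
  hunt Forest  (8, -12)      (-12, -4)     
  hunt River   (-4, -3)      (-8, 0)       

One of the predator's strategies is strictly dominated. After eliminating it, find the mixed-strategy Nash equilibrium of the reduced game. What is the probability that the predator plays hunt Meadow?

p = 8/15

The predator's strategy hunt River is strictly dominated by hunt Meadow: -2 > -4 and -5 > -8. Eliminate hunt River.
For the prey to be willing to mix, the prey must be indifferent between hide Forest and hide Meadow, which pins down the predator's mix.
  the prey's payoff from hide Forest: p·9 + (1−p)·(-12) = 21p - 12
  the prey's payoff from hide Meadow: p·2 + (1−p)·(-4) = 6p - 4
  21p - 12 = 6p - 4  ⇒  15p = 8  ⇒  p = 8/15.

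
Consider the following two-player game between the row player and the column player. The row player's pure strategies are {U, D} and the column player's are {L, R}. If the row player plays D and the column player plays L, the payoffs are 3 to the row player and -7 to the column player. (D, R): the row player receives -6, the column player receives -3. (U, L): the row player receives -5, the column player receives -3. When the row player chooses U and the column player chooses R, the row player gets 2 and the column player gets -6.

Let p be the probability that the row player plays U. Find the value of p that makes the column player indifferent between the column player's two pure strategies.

For the column player to be willing to mix, the column player must be indifferent between L and R, which pins down the row player's mix.
  the column player's payoff to L: p·(-3) + (1−p)·(-7) = 4p - 7
  the column player's payoff to R: p·(-6) + (1−p)·(-3) = -3p - 3
  4p - 7 = -3p - 3  ⇒  7p = 4  ⇒  p = 4/7.

p = 4/7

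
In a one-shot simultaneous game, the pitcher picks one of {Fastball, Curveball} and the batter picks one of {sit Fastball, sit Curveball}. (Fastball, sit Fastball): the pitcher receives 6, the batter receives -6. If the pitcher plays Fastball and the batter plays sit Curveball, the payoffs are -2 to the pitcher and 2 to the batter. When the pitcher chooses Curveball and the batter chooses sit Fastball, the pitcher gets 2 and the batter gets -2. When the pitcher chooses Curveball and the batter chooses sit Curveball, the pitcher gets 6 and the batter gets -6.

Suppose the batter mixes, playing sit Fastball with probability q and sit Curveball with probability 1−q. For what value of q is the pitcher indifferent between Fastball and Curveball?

For the pitcher to be willing to mix, the pitcher must be indifferent between Fastball and Curveball, which pins down the batter's mix.
  the pitcher's payoff to Fastball: q·6 + (1−q)·(-2) = 8q - 2
  the pitcher's payoff to Curveball: q·2 + (1−q)·6 = -4q + 6
  8q - 2 = -4q + 6  ⇒  12q = 8  ⇒  q = 2/3.

q = 2/3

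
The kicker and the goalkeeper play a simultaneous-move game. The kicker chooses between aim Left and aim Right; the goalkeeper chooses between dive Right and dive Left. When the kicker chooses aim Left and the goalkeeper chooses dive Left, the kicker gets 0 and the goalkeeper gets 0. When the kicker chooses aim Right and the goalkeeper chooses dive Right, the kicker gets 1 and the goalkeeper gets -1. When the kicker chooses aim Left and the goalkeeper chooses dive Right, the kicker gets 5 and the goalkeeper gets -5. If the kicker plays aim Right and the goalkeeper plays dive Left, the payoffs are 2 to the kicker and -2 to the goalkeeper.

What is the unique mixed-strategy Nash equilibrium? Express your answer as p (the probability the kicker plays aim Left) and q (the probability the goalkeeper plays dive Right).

p = 1/6, q = 1/3

In a mixed equilibrium the goalkeeper is indifferent between dive Right and dive Left; this condition fixes p.
  the goalkeeper's payoff from dive Right: p·(-5) + (1−p)·(-1) = -4p - 1
  the goalkeeper's payoff from dive Left: p·0 + (1−p)·(-2) = 2p - 2
  -4p - 1 = 2p - 2  ⇒  -6p = -1  ⇒  p = 1/6.
Set the kicker's expected payoff from aim Left equal to that from aim Right:
  the kicker's payoff from aim Left: q·5 + (1−q)·0 = 5q
  the kicker's payoff from aim Right: q·1 + (1−q)·2 = -q + 2
  5q = -q + 2  ⇒  6q = 2  ⇒  q = 1/3.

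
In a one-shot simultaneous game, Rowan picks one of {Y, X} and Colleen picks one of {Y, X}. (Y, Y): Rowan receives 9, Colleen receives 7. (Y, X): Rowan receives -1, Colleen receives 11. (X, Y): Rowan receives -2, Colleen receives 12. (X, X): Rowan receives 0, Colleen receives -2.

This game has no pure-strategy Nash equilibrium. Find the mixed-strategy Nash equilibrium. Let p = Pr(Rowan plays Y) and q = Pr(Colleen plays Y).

Set Colleen's expected payoff from Y equal to that from X:
  Colleen's payoff to Y: p·7 + (1−p)·12 = -5p + 12
  Colleen's payoff to X: p·11 + (1−p)·(-2) = 13p - 2
  -5p + 12 = 13p - 2  ⇒  -18p = -14  ⇒  p = 7/9.
For Rowan to be willing to mix, Rowan must be indifferent between Y and X, which pins down Colleen's mix.
  Rowan's payoff to Y: q·9 + (1−q)·(-1) = 10q - 1
  Rowan's payoff to X: q·(-2) + (1−q)·0 = -2q
  10q - 1 = -2q  ⇒  12q = 1  ⇒  q = 1/12.

p = 7/9, q = 1/12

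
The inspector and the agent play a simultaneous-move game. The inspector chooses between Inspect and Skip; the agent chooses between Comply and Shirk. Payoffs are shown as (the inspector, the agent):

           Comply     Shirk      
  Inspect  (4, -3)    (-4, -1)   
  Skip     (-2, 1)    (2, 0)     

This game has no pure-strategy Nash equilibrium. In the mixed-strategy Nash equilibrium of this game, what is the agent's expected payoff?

In a mixed equilibrium the agent is indifferent between Comply and Shirk; this condition fixes p.
  the agent's payoff to Comply: p·(-3) + (1−p)·1 = -4p + 1
  the agent's payoff to Shirk: p·(-1) + (1−p)·0 = -p
  -4p + 1 = -p  ⇒  -3p = -1  ⇒  p = 1/3.
At equilibrium the agent is indifferent across columns, so the agent's payoff equals the payoff from Comply: (1/3)·(-3) + (2/3)·1 = -1/3.

-1/3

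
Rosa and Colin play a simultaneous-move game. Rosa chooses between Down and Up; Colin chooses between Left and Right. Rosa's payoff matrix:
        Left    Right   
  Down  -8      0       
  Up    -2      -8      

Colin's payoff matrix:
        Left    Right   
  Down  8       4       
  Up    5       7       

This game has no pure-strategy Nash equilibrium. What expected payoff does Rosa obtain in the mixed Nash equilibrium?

Rosa's indifference between Down and Up determines Colin's mixing probability q:
  Rosa's payoff from Down: q·(-8) + (1−q)·0 = -8q
  Rosa's payoff from Up: q·(-2) + (1−q)·(-8) = 6q - 8
  -8q = 6q - 8  ⇒  -14q = -8  ⇒  q = 4/7.
At equilibrium Rosa is indifferent across rows, so Rosa's payoff equals the payoff from Down: (4/7)·(-8) + (3/7)·0 = -32/7.

-32/7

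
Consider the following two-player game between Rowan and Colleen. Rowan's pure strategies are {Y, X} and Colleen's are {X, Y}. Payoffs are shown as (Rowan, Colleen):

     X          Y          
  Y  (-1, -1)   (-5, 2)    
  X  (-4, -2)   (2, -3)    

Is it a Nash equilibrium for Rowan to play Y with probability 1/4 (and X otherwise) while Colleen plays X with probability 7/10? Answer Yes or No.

Check Colleen's indifference given Rowan's mix p = 1/4:
  payoff from X = -7/4; payoff from Y = -7/4 — equal.
Check Rowan's indifference given Colleen's mix q = 7/10:
  payoff from Y = -11/5; payoff from X = -11/5 — equal.
Both players are indifferent, so neither can profitably deviate.

Yes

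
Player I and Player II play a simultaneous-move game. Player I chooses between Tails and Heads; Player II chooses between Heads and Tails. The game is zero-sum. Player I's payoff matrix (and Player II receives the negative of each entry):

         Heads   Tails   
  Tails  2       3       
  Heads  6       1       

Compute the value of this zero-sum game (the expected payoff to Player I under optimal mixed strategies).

v = 8/3

In a mixed equilibrium Player I is indifferent between Tails and Heads; this condition fixes q.
  Player I's expected payoff from Tails: q·2 + (1−q)·3 = -q + 3
  Player I's expected payoff from Heads: q·6 + (1−q)·1 = 5q + 1
  -q + 3 = 5q + 1  ⇒  -6q = -2  ⇒  q = 1/3.
The value is Player I's expected payoff against this mix (using Tails): (1/3)·2 + (2/3)·3 = 8/3.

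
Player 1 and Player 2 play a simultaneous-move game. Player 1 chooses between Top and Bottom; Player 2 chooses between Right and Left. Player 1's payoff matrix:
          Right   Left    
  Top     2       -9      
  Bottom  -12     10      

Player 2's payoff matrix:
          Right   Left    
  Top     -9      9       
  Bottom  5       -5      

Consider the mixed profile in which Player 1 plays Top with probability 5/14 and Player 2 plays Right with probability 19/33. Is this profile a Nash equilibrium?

Yes

Check Player 2's indifference given Player 1's mix p = 5/14:
  payoff from Right = 0; payoff from Left = 0 — equal.
Check Player 1's indifference given Player 2's mix q = 19/33:
  payoff from Top = -8/3; payoff from Bottom = -8/3 — equal.
Both players are indifferent, so neither can profitably deviate.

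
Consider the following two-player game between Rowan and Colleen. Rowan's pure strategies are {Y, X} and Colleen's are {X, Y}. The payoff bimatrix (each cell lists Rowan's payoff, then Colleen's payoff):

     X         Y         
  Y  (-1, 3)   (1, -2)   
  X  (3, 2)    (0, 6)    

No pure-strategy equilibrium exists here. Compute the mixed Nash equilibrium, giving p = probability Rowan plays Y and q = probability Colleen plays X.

p = 4/9, q = 1/5

Colleen's indifference between X and Y determines Rowan's mixing probability p:
  Colleen's payoff from X: p·3 + (1−p)·2 = p + 2
  Colleen's payoff from Y: p·(-2) + (1−p)·6 = -8p + 6
  p + 2 = -8p + 6  ⇒  9p = 4  ⇒  p = 4/9.
Set Rowan's expected payoff from Y equal to that from X:
  Rowan's payoff from Y: q·(-1) + (1−q)·1 = -2q + 1
  Rowan's payoff from X: q·3 + (1−q)·0 = 3q
  -2q + 1 = 3q  ⇒  -5q = -1  ⇒  q = 1/5.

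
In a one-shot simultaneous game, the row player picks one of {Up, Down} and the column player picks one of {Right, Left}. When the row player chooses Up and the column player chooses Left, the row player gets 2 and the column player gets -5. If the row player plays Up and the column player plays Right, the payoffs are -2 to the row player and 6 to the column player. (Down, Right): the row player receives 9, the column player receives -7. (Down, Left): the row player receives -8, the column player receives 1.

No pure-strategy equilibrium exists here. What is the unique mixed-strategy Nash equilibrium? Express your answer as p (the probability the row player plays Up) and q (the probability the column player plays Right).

p = 8/19, q = 10/21

The column player's indifference between Right and Left determines the row player's mixing probability p:
  the column player's payoff from Right: p·6 + (1−p)·(-7) = 13p - 7
  the column player's payoff from Left: p·(-5) + (1−p)·1 = -6p + 1
  13p - 7 = -6p + 1  ⇒  19p = 8  ⇒  p = 8/19.
In a mixed equilibrium the row player is indifferent between Up and Down; this condition fixes q.
  the row player's payoff from Up: q·(-2) + (1−q)·2 = -4q + 2
  the row player's payoff from Down: q·9 + (1−q)·(-8) = 17q - 8
  -4q + 2 = 17q - 8  ⇒  -21q = -10  ⇒  q = 10/21.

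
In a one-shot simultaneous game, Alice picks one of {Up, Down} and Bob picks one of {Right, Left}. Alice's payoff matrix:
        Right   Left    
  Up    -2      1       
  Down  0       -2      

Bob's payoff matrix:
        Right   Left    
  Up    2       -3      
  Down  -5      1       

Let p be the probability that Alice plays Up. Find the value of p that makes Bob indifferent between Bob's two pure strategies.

p = 6/11

Bob's indifference between Right and Left determines Alice's mixing probability p:
  Bob's expected payoff from Right: p·2 + (1−p)·(-5) = 7p - 5
  Bob's expected payoff from Left: p·(-3) + (1−p)·1 = -4p + 1
  7p - 5 = -4p + 1  ⇒  11p = 6  ⇒  p = 6/11.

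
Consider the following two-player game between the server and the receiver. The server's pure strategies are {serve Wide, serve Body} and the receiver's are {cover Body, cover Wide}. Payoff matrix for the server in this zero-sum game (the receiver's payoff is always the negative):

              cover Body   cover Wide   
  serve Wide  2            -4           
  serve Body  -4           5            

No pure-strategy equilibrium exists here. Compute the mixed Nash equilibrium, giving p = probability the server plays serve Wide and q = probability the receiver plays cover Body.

The server's mix must leave the receiver indifferent between cover Body and cover Wide.
  the receiver's expected payoff from cover Body: p·(-2) + (1−p)·4 = -6p + 4
  the receiver's expected payoff from cover Wide: p·4 + (1−p)·(-5) = 9p - 5
  -6p + 4 = 9p - 5  ⇒  -15p = -9  ⇒  p = 3/5.
Set the server's expected payoff from serve Wide equal to that from serve Body:
  the server's payoff from serve Wide: q·2 + (1−q)·(-4) = 6q - 4
  the server's payoff from serve Body: q·(-4) + (1−q)·5 = -9q + 5
  6q - 4 = -9q + 5  ⇒  15q = 9  ⇒  q = 3/5.

p = 3/5, q = 3/5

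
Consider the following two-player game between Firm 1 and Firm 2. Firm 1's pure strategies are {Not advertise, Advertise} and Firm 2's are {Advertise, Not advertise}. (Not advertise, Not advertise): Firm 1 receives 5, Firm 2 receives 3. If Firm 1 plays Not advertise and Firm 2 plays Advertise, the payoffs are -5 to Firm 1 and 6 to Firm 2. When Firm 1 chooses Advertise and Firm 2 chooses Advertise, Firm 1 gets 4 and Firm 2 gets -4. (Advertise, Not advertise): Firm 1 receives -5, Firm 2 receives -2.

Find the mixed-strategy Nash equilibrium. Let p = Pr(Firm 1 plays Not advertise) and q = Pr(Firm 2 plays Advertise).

Firm 2's indifference between Advertise and Not advertise determines Firm 1's mixing probability p:
  Firm 2's payoff to Advertise: p·6 + (1−p)·(-4) = 10p - 4
  Firm 2's payoff to Not advertise: p·3 + (1−p)·(-2) = 5p - 2
  10p - 4 = 5p - 2  ⇒  5p = 2  ⇒  p = 2/5.
For Firm 1 to be willing to mix, Firm 1 must be indifferent between Not advertise and Advertise, which pins down Firm 2's mix.
  Firm 1's expected payoff from Not advertise: q·(-5) + (1−q)·5 = -10q + 5
  Firm 1's expected payoff from Advertise: q·4 + (1−q)·(-5) = 9q - 5
  -10q + 5 = 9q - 5  ⇒  -19q = -10  ⇒  q = 10/19.

p = 2/5, q = 10/19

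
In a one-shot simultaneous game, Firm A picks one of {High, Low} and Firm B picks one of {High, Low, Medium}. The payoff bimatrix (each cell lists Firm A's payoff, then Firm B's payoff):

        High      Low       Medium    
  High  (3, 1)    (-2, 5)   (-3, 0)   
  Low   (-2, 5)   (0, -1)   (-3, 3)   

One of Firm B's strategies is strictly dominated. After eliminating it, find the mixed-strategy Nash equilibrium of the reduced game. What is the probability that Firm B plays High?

q = 2/7

Firm B's strategy Medium is strictly dominated by High: 1 > 0 and 5 > 3. Eliminate Medium.
Firm A's indifference between High and Low determines Firm B's mixing probability q:
  Firm A's payoff to High: q·3 + (1−q)·(-2) = 5q - 2
  Firm A's payoff to Low: q·(-2) + (1−q)·0 = -2q
  5q - 2 = -2q  ⇒  7q = 2  ⇒  q = 2/7.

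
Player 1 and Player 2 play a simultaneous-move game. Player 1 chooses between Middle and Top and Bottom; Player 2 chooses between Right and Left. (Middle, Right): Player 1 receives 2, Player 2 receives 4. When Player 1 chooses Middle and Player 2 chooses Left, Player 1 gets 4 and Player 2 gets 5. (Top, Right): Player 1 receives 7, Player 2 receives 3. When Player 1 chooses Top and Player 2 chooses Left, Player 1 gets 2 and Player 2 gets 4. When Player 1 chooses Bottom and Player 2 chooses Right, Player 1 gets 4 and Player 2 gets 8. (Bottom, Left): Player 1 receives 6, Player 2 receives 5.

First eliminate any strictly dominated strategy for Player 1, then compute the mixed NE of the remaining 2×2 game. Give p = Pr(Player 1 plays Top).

Player 1's strategy Middle is strictly dominated by Bottom: 4 > 2 and 6 > 4. Eliminate Middle.
In a mixed equilibrium Player 2 is indifferent between Right and Left; this condition fixes p.
  Player 2's payoff from Right: p·3 + (1−p)·8 = -5p + 8
  Player 2's payoff from Left: p·4 + (1−p)·5 = -p + 5
  -5p + 8 = -p + 5  ⇒  -4p = -3  ⇒  p = 3/4.

p = 3/4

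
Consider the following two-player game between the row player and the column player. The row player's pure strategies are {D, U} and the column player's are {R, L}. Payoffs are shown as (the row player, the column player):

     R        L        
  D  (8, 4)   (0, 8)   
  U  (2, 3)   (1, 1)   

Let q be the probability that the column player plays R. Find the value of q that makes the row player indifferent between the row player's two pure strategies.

For the row player to be willing to mix, the row player must be indifferent between D and U, which pins down the column player's mix.
  the row player's expected payoff from D: q·8 + (1−q)·0 = 8q
  the row player's expected payoff from U: q·2 + (1−q)·1 = q + 1
  8q = q + 1  ⇒  7q = 1  ⇒  q = 1/7.

q = 1/7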